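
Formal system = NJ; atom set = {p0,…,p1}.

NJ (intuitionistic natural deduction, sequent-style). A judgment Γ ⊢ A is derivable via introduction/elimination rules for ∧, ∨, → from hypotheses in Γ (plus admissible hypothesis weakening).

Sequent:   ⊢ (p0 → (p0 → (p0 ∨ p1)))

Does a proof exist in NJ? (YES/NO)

Proof tree:
[→I]  ⊢ (p0 → (p0 → (p0 ∨ p1)))
  [→I] p0 ⊢ (p0 → (p0 ∨ p1))
    [∨I₁] p0, p0 ⊢ (p0 ∨ p1)
      [Wk] p0, p0 ⊢ p0
        [Ax] p0 ⊢ p0

Result: YES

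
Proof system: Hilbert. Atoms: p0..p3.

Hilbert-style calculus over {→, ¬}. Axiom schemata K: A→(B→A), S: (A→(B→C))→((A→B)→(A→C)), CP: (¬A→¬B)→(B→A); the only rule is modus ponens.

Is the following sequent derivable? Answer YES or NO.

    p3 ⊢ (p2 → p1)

Search for a countermodel by truth-table:
  v=0000: Γ:[p3=F] Δ:[(p2 → p1)=T] refutes=False
  v=0001: Γ:[p3=T] Δ:[(p2 → p1)=T] refutes=False
  v=0010: Γ:[p3=F] Δ:[(p2 → p1)=F] refutes=False
  v=0011: Γ:[p3=T] Δ:[(p2 → p1)=F] refutes=True  ← countermodel

Result: NO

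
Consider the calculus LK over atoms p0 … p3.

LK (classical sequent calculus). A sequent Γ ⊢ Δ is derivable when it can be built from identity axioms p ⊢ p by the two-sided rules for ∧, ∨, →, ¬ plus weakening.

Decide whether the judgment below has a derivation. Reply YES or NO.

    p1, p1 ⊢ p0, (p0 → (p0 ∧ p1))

Proof tree:
[WL] p1, p1 ⊢ p0, (p0 → (p0 ∧ p1))
  [→R] p1 ⊢ p0, (p0 → (p0 ∧ p1))
    [WR] p1, p0 ⊢ (p0 ∧ p1), p0
      [∧R] p1, p0 ⊢ (p0 ∧ p1)
        [Ax] p0 ⊢ p0
        [Ax] p1 ⊢ p1

Result: YES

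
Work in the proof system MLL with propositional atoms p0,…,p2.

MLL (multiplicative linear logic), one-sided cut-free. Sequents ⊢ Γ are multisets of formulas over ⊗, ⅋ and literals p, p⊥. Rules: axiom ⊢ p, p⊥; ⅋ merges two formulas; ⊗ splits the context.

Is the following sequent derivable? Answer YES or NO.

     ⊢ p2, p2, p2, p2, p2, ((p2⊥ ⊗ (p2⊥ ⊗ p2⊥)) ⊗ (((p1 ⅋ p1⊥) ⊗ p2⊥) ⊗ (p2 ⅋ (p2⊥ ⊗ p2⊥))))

Proof tree:
[⊗]  ⊢ p2, p2, p2, p2, p2, ((p2⊥ ⊗ (p2⊥ ⊗ p2⊥)) ⊗ (((p1 ⅋ p1⊥) ⊗ p2⊥) ⊗ (p2 ⅋ (p2⊥ ⊗ p2⊥))))
  [⊗]  ⊢ p2, p2, p2, (p2⊥ ⊗ (p2⊥ ⊗ p2⊥))
    [Ax]  ⊢ p2, p2⊥
    [⊗]  ⊢ p2, p2, (p2⊥ ⊗ p2⊥)
      [Ax]  ⊢ p2, p2⊥
      [Ax]  ⊢ p2, p2⊥
  [⊗]  ⊢ p2, p2, (((p1 ⅋ p1⊥) ⊗ p2⊥) ⊗ (p2 ⅋ (p2⊥ ⊗ p2⊥)))
    [⊗]  ⊢ p2, ((p1 ⅋ p1⊥) ⊗ p2⊥)
      [⅋]  ⊢ (p1 ⅋ p1⊥)
        [Ax]  ⊢ p1, p1⊥
      [Ax]  ⊢ p2, p2⊥
    [⅋]  ⊢ p2, (p2 ⅋ (p2⊥ ⊗ p2⊥))
      [⊗]  ⊢ p2, p2, (p2⊥ ⊗ p2⊥)
        [Ax]  ⊢ p2, p2⊥
        [Ax]  ⊢ p2, p2⊥

Result: YES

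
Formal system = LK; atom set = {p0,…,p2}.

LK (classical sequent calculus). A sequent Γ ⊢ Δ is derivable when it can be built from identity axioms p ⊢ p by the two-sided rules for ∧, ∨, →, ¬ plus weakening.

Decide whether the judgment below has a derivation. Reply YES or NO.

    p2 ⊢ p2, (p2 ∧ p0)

Derivation trace:
[∧R] p2 ⊢ p2, (p2 ∧ p0)
  [WL] p2, p2 ⊢ p2
    [Ax] p2 ⊢ p2
  [WR] p2 ⊢ p2, p0
    [Ax] p2 ⊢ p2

Result: YES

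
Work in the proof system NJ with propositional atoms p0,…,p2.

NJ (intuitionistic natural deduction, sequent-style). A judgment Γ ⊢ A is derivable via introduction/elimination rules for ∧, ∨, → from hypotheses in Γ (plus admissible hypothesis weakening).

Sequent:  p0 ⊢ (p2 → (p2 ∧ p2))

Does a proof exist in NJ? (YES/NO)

Proof tree:
[→I] p0 ⊢ (p2 → (p2 ∧ p2))
  [Wk] p2, p0 ⊢ (p2 ∧ p2)
    [∧I] p2 ⊢ (p2 ∧ p2)
      [Ax] p2 ⊢ p2
      [Ax] p2 ⊢ p2

Result: YES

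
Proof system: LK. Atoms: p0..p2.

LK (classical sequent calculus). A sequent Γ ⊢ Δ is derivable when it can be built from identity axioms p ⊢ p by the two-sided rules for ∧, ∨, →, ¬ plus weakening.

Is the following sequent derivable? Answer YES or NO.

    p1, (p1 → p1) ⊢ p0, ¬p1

Search for a countermodel by truth-table:
  v=000: Γ:[p1=F, (p1 → p1)=T] Δ:[p0=F, ¬p1=T] refutes=False
  v=001: Γ:[p1=F, (p1 → p1)=T] Δ:[p0=F, ¬p1=T] refutes=False
  v=010: Γ:[p1=T, (p1 → p1)=T] Δ:[p0=F, ¬p1=F] refutes=True  ← countermodel

Result: NO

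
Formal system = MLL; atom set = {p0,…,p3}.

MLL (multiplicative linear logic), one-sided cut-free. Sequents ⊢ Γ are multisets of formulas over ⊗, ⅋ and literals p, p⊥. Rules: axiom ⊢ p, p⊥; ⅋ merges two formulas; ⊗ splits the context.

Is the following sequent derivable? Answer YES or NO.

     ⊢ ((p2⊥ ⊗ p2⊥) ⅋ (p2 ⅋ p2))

Derivation (root first):
[⅋]  ⊢ ((p2⊥ ⊗ p2⊥) ⅋ (p2 ⅋ p2))
  [⅋]  ⊢ (p2⊥ ⊗ p2⊥), (p2 ⅋ p2)
    [⊗]  ⊢ p2, p2, (p2⊥ ⊗ p2⊥)
      [Ax]  ⊢ p2, p2⊥
      [Ax]  ⊢ p2, p2⊥

Result: YES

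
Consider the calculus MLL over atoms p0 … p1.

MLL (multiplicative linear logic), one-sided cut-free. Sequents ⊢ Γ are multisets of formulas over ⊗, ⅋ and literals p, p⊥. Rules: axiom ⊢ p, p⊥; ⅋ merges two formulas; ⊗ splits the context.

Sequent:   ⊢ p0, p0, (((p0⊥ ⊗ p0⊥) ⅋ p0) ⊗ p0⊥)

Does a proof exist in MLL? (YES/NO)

Proof tree:
[⊗]  ⊢ p0, p0, (((p0⊥ ⊗ p0⊥) ⅋ p0) ⊗ p0⊥)
  [⅋]  ⊢ p0, ((p0⊥ ⊗ p0⊥) ⅋ p0)
    [⊗]  ⊢ p0, p0, (p0⊥ ⊗ p0⊥)
      [Ax]  ⊢ p0, p0⊥
      [Ax]  ⊢ p0, p0⊥
  [Ax]  ⊢ p0, p0⊥

Result: YES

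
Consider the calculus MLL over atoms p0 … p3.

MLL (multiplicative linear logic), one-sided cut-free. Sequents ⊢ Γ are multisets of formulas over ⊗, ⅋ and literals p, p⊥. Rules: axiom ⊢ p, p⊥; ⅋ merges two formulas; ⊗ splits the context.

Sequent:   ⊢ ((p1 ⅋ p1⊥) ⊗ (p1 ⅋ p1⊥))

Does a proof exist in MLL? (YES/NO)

Derivation trace:
[⊗]  ⊢ ((p1 ⅋ p1⊥) ⊗ (p1 ⅋ p1⊥))
  [⅋]  ⊢ (p1 ⅋ p1⊥)
    [Ax]  ⊢ p1, p1⊥
  [⅋]  ⊢ (p1 ⅋ p1⊥)
    [Ax]  ⊢ p1, p1⊥

Result: YES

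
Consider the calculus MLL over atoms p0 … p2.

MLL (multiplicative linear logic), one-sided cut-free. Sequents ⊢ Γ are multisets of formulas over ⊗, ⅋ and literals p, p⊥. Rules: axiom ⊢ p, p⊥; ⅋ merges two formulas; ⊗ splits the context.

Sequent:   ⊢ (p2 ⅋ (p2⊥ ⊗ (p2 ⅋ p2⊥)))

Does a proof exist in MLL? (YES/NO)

Derivation trace:
[⅋]  ⊢ (p2 ⅋ (p2⊥ ⊗ (p2 ⅋ p2⊥)))
  [⊗]  ⊢ p2, (p2⊥ ⊗ (p2 ⅋ p2⊥))
    [Ax]  ⊢ p2, p2⊥
    [⅋]  ⊢ (p2 ⅋ p2⊥)
      [Ax]  ⊢ p2, p2⊥

Result: YES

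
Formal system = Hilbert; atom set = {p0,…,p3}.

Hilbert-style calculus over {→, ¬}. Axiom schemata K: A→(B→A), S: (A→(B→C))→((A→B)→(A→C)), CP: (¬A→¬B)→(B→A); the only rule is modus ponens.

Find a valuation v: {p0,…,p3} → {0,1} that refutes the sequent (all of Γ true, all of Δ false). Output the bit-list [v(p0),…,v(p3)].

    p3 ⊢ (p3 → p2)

Truth-table refutation:
  v=0000: Γ:[p3=F] Δ:[(p3 → p2)=T] refutes=False
  v=0001: Γ:[p3=T] Δ:[(p3 → p2)=F] refutes=True  ← countermodel

Result: [0, 0, 0, 1]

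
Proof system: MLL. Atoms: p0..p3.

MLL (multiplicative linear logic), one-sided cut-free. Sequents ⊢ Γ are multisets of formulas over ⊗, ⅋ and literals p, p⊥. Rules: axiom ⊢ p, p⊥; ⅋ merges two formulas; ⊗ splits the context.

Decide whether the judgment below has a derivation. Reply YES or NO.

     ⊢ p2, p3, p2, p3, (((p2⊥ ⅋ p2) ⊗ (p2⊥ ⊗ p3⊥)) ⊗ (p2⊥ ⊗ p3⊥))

Derivation (root first):
[⊗]  ⊢ p2, p3, p2, p3, (((p2⊥ ⅋ p2) ⊗ (p2⊥ ⊗ p3⊥)) ⊗ (p2⊥ ⊗ p3⊥))
  [⊗]  ⊢ p2, p3, ((p2⊥ ⅋ p2) ⊗ (p2⊥ ⊗ p3⊥))
    [⅋]  ⊢ (p2⊥ ⅋ p2)
      [Ax]  ⊢ p2, p2⊥
    [⊗]  ⊢ p2, p3, (p2⊥ ⊗ p3⊥)
      [Ax]  ⊢ p2, p2⊥
      [Ax]  ⊢ p3, p3⊥
  [⊗]  ⊢ p2, p3, (p2⊥ ⊗ p3⊥)
    [Ax]  ⊢ p2, p2⊥
    [Ax]  ⊢ p3, p3⊥

Result: YES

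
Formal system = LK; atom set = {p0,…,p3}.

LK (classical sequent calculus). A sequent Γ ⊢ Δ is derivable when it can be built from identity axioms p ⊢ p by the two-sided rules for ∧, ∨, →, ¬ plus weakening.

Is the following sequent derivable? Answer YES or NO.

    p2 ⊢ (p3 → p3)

Proof tree:
[WL] p2 ⊢ (p3 → p3)
  [→R]  ⊢ (p3 → p3)
    [Ax] p3 ⊢ p3

Result: YES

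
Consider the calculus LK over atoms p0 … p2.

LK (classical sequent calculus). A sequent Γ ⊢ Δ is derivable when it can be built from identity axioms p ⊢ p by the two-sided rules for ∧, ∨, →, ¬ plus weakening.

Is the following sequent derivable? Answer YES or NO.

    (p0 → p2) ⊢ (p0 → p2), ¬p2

Proof tree:
[¬R] (p0 → p2) ⊢ (p0 → p2), ¬p2
  [WL] (p0 → p2), p2 ⊢ (p0 → p2)
    [→R] (p0 → p2) ⊢ (p0 → p2)
      [→L] p0, (p0 → p2) ⊢ p2
        [Ax] p0 ⊢ p0
        [Ax] p2 ⊢ p2

Result: YES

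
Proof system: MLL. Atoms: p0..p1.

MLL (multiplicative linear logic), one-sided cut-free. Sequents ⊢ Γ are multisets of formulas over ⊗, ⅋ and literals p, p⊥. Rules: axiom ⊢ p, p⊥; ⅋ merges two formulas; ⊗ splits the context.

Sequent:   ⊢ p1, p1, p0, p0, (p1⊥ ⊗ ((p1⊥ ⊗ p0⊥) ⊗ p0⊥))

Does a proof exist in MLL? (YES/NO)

Derivation trace:
[⊗]  ⊢ p1, p1, p0, p0, (p1⊥ ⊗ ((p1⊥ ⊗ p0⊥) ⊗ p0⊥))
  [Ax]  ⊢ p1, p1⊥
  [⊗]  ⊢ p1, p0, p0, ((p1⊥ ⊗ p0⊥) ⊗ p0⊥)
    [⊗]  ⊢ p1, p0, (p1⊥ ⊗ p0⊥)
      [Ax]  ⊢ p1, p1⊥
      [Ax]  ⊢ p0, p0⊥
    [Ax]  ⊢ p0, p0⊥

Result: YES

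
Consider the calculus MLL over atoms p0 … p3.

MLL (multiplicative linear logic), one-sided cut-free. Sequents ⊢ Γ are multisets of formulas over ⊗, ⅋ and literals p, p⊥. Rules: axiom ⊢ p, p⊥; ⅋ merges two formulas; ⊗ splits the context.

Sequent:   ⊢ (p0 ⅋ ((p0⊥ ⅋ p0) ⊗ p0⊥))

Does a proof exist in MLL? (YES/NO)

Derivation trace:
[⅋]  ⊢ (p0 ⅋ ((p0⊥ ⅋ p0) ⊗ p0⊥))
  [⊗]  ⊢ p0, ((p0⊥ ⅋ p0) ⊗ p0⊥)
    [⅋]  ⊢ (p0⊥ ⅋ p0)
      [Ax]  ⊢ p0, p0⊥
    [Ax]  ⊢ p0, p0⊥

Result: YES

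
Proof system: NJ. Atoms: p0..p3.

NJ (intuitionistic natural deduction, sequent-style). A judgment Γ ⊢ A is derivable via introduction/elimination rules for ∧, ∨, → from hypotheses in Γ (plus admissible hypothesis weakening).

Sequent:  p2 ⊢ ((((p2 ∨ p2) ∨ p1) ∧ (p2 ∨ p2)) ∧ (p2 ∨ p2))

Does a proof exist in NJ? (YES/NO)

Derivation (root first):
[∧I] p2 ⊢ ((((p2 ∨ p2) ∨ p1) ∧ (p2 ∨ p2)) ∧ (p2 ∨ p2))
  [∧I] p2 ⊢ (((p2 ∨ p2) ∨ p1) ∧ (p2 ∨ p2))
    [∨I₁] p2 ⊢ ((p2 ∨ p2) ∨ p1)
      [∨I₂] p2 ⊢ (p2 ∨ p2)
        [Ax] p2 ⊢ p2
    [∨I₂] p2 ⊢ (p2 ∨ p2)
      [Ax] p2 ⊢ p2
  [∨I₂] p2 ⊢ (p2 ∨ p2)
    [Ax] p2 ⊢ p2

Result: YES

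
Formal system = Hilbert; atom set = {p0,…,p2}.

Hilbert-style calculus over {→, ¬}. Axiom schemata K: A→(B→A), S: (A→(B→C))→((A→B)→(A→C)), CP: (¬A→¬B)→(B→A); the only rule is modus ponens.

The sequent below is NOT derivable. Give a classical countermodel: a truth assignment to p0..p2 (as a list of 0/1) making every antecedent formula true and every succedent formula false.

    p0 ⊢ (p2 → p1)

Search for a countermodel by truth-table:
  v=000: Γ:[p0=F] Δ:[(p2 → p1)=T] refutes=False
  v=001: Γ:[p0=F] Δ:[(p2 → p1)=F] refutes=False
  v=010: Γ:[p0=F] Δ:[(p2 → p1)=T] refutes=False
  v=011: Γ:[p0=F] Δ:[(p2 → p1)=T] refutes=False
  v=100: Γ:[p0=T] Δ:[(p2 → p1)=T] refutes=False
  v=101: Γ:[p0=T] Δ:[(p2 → p1)=F] refutes=True  ← countermodel

Result: [1, 0, 1]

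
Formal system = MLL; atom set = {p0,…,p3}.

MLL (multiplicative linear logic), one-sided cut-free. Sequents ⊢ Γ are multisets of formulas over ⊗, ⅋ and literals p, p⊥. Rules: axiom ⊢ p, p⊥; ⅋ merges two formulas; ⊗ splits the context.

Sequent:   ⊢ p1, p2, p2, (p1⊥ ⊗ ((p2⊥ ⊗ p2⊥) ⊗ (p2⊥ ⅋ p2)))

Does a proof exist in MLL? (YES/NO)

Proof tree:
[⊗]  ⊢ p1, p2, p2, (p1⊥ ⊗ ((p2⊥ ⊗ p2⊥) ⊗ (p2⊥ ⅋ p2)))
  [Ax]  ⊢ p1, p1⊥
  [⊗]  ⊢ p2, p2, ((p2⊥ ⊗ p2⊥) ⊗ (p2⊥ ⅋ p2))
    [⊗]  ⊢ p2, p2, (p2⊥ ⊗ p2⊥)
      [Ax]  ⊢ p2, p2⊥
      [Ax]  ⊢ p2, p2⊥
    [⅋]  ⊢ (p2⊥ ⅋ p2)
      [Ax]  ⊢ p2, p2⊥

Result: YES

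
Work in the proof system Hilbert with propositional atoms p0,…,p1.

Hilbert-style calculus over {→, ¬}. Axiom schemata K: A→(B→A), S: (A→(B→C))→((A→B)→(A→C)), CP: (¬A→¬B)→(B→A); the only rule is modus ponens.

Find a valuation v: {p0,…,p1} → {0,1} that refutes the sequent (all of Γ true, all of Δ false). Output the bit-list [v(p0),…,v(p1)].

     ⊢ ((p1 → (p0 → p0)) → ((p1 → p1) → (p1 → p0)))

Enumerate valuations to refute Γ ⊢ Δ:
  v=00: Γ:[] Δ:[((p1 → (p0 → p0)) → ((p1 → p1) → (p1 → p0)))=T] refutes=False
  v=01: Γ:[] Δ:[((p1 → (p0 → p0)) → ((p1 → p1) → (p1 → p0)))=F] refutes=True  ← countermodel

Result: [0, 1]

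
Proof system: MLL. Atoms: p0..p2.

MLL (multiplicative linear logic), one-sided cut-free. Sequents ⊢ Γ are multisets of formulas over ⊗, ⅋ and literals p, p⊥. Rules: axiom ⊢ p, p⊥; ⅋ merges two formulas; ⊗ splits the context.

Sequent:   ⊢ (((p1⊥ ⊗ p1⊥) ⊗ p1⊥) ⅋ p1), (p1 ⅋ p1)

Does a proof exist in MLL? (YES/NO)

Derivation trace:
[⅋]  ⊢ (((p1⊥ ⊗ p1⊥) ⊗ p1⊥) ⅋ p1), (p1 ⅋ p1)
  [⅋]  ⊢ p1, p1, (((p1⊥ ⊗ p1⊥) ⊗ p1⊥) ⅋ p1)
    [⊗]  ⊢ p1, p1, p1, ((p1⊥ ⊗ p1⊥) ⊗ p1⊥)
      [⊗]  ⊢ p1, p1, (p1⊥ ⊗ p1⊥)
        [Ax]  ⊢ p1, p1⊥
        [Ax]  ⊢ p1, p1⊥
      [Ax]  ⊢ p1, p1⊥

Result: YES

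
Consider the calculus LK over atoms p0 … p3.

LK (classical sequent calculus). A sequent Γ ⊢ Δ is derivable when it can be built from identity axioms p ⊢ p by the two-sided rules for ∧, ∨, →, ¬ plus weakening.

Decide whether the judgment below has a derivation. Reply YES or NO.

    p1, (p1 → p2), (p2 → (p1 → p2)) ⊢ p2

Derivation trace:
[→L] p1, (p1 → p2), (p2 → (p1 → p2)) ⊢ p2
  [WL] p1, (p1 → p2), p1 ⊢ p2
    [→L] p1, (p1 → p2) ⊢ p2
      [Ax] p1 ⊢ p1
      [Ax] p2 ⊢ p2
  [→L] p1, (p1 → p2) ⊢ p2
    [Ax] p1 ⊢ p1
    [Ax] p2 ⊢ p2

Result: YES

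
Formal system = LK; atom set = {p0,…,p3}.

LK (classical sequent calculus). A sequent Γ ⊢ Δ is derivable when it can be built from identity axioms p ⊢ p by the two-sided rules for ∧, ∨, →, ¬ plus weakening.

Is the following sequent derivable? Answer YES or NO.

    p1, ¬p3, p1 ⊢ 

Truth-table refutation:
  v=0000: Γ:[p1=F, ¬p3=T, p1=F] Δ:[] refutes=False
  v=0001: Γ:[p1=F, ¬p3=F, p1=F] Δ:[] refutes=False
  v=0010: Γ:[p1=F, ¬p3=T, p1=F] Δ:[] refutes=False
  v=0011: Γ:[p1=F, ¬p3=F, p1=F] Δ:[] refutes=False
  v=0100: Γ:[p1=T, ¬p3=T, p1=T] Δ:[] refutes=True  ← countermodel

Result: NO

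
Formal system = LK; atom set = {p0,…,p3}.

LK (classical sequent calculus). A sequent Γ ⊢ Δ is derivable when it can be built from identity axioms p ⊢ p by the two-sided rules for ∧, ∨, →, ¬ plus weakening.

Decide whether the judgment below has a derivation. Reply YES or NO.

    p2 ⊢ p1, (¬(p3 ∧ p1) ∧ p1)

Enumerate valuations to refute Γ ⊢ Δ:
  v=0000: Γ:[p2=F] Δ:[p1=F, (¬(p3 ∧ p1) ∧ p1)=F] refutes=False
  v=0001: Γ:[p2=F] Δ:[p1=F, (¬(p3 ∧ p1) ∧ p1)=F] refutes=False
  v=0010: Γ:[p2=T] Δ:[p1=F, (¬(p3 ∧ p1) ∧ p1)=F] refutes=True  ← countermodel

Result: NO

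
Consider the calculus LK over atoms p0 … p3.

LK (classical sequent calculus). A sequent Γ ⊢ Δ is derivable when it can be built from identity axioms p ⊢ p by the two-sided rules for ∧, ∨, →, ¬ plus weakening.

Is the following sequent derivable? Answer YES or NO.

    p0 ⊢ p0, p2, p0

Derivation trace:
[WR] p0 ⊢ p0, p2, p0
  [WR] p0 ⊢ p0, p2
    [Ax] p0 ⊢ p0

Result: YES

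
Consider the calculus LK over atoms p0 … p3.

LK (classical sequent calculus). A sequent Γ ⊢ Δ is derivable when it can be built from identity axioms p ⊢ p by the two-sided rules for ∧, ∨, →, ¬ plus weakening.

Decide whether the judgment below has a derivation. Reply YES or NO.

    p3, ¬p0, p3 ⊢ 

Truth-table refutation:
  v=0000: Γ:[p3=F, ¬p0=T, p3=F] Δ:[] refutes=False
  v=0001: Γ:[p3=T, ¬p0=T, p3=T] Δ:[] refutes=True  ← countermodel

Result: NO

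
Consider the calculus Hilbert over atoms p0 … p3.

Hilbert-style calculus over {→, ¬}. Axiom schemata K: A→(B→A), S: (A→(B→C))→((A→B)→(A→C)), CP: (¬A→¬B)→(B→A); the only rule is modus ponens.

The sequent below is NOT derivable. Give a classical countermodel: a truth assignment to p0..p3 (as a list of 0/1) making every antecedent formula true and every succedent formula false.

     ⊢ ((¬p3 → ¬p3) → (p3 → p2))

Truth-table refutation:
  v=0000: Γ:[] Δ:[((¬p3 → ¬p3) → (p3 → p2))=T] refutes=False
  v=0001: Γ:[] Δ:[((¬p3 → ¬p3) → (p3 → p2))=F] refutes=True  ← countermodel

Result: [0, 0, 0, 1]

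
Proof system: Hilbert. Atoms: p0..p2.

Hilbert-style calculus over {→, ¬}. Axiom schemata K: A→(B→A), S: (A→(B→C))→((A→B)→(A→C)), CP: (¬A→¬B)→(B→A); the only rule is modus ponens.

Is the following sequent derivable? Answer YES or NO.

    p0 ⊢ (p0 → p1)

Truth-table refutation:
  v=000: Γ:[p0=F] Δ:[(p0 → p1)=T] refutes=False
  v=001: Γ:[p0=F] Δ:[(p0 → p1)=T] refutes=False
  v=010: Γ:[p0=F] Δ:[(p0 → p1)=T] refutes=False
  v=011: Γ:[p0=F] Δ:[(p0 → p1)=T] refutes=False
  v=100: Γ:[p0=T] Δ:[(p0 → p1)=F] refutes=True  ← countermodel

Result: NO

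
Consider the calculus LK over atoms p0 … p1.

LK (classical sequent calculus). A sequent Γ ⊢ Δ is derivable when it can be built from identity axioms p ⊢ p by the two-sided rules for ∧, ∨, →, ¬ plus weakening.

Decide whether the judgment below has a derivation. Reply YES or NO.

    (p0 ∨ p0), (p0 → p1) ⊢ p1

Derivation trace:
[→L] (p0 ∨ p0), (p0 → p1) ⊢ p1
  [∨L] (p0 ∨ p0) ⊢ p0
    [Ax] p0 ⊢ p0
    [Ax] p0 ⊢ p0
  [Ax] p1 ⊢ p1

Result: YES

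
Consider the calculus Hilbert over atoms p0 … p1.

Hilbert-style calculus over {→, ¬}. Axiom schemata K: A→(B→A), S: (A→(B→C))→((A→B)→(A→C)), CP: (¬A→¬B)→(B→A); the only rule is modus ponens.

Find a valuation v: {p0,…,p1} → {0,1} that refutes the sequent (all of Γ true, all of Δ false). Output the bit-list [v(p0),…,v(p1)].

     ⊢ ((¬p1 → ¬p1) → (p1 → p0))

Truth-table refutation:
  v=00: Γ:[] Δ:[((¬p1 → ¬p1) → (p1 → p0))=T] refutes=False
  v=01: Γ:[] Δ:[((¬p1 → ¬p1) → (p1 → p0))=F] refutes=True  ← countermodel

Result: [0, 1]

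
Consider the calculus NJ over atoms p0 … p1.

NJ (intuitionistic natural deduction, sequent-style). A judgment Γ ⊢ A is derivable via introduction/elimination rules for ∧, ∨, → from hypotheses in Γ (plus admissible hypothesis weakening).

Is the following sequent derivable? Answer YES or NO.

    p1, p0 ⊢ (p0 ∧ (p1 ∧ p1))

Derivation trace:
[∧I] p1, p0 ⊢ (p0 ∧ (p1 ∧ p1))
  [Ax] p0 ⊢ p0
  [∧I] p1 ⊢ (p1 ∧ p1)
    [Ax] p1 ⊢ p1
    [Ax] p1 ⊢ p1

Result: YES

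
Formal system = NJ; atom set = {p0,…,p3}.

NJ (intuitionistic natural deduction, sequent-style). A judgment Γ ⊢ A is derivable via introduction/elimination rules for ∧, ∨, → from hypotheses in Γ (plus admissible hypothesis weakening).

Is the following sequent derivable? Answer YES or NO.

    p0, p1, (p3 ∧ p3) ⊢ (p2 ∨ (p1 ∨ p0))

Derivation trace:
[∨I₂] p0, p1, (p3 ∧ p3) ⊢ (p2 ∨ (p1 ∨ p0))
  [∨I₂] p0, p1, (p3 ∧ p3) ⊢ (p1 ∨ p0)
    [Wk] p0, p1, (p3 ∧ p3) ⊢ p0
      [Wk] p0, p1 ⊢ p0
        [Ax] p0 ⊢ p0

Result: YES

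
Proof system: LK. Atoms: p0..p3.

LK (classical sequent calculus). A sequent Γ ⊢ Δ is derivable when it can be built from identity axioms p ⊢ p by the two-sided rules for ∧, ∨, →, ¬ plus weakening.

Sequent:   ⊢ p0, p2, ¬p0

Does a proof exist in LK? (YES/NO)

Derivation (root first):
[¬R]  ⊢ p0, p2, ¬p0
  [WR] p0 ⊢ p0, p2
    [Ax] p0 ⊢ p0

Result: YES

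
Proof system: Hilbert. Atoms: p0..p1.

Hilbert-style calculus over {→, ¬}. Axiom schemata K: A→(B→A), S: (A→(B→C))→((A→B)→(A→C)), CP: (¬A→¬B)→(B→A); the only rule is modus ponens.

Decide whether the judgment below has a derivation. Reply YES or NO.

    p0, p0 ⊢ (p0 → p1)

Search for a countermodel by truth-table:
  v=00: Γ:[p0=F, p0=F] Δ:[(p0 → p1)=T] refutes=False
  v=01: Γ:[p0=F, p0=F] Δ:[(p0 → p1)=T] refutes=False
  v=10: Γ:[p0=T, p0=T] Δ:[(p0 → p1)=F] refutes=True  ← countermodel

Result: NO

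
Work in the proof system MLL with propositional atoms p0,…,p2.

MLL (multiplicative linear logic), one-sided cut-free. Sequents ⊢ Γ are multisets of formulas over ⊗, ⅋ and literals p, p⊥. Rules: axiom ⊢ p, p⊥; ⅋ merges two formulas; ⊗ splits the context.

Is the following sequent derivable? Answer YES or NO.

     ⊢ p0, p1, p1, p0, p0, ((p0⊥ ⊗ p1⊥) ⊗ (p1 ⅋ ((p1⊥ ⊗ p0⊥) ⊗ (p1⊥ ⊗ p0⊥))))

Proof tree:
[⊗]  ⊢ p0, p1, p1, p0, p0, ((p0⊥ ⊗ p1⊥) ⊗ (p1 ⅋ ((p1⊥ ⊗ p0⊥) ⊗ (p1⊥ ⊗ p0⊥))))
  [⊗]  ⊢ p0, p1, (p0⊥ ⊗ p1⊥)
    [Ax]  ⊢ p0, p0⊥
    [Ax]  ⊢ p1, p1⊥
  [⅋]  ⊢ p1, p0, p0, (p1 ⅋ ((p1⊥ ⊗ p0⊥) ⊗ (p1⊥ ⊗ p0⊥)))
    [⊗]  ⊢ p1, p0, p1, p0, ((p1⊥ ⊗ p0⊥) ⊗ (p1⊥ ⊗ p0⊥))
      [⊗]  ⊢ p1, p0, (p1⊥ ⊗ p0⊥)
        [Ax]  ⊢ p1, p1⊥
        [Ax]  ⊢ p0, p0⊥
      [⊗]  ⊢ p1, p0, (p1⊥ ⊗ p0⊥)
        [Ax]  ⊢ p1, p1⊥
        [Ax]  ⊢ p0, p0⊥

Result: YES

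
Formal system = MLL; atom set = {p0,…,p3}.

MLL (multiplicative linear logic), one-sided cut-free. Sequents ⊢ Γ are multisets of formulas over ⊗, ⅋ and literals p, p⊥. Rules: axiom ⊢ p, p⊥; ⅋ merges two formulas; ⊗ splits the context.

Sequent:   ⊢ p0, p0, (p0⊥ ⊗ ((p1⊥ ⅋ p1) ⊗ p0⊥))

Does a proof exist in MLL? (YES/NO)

Proof tree:
[⊗]  ⊢ p0, p0, (p0⊥ ⊗ ((p1⊥ ⅋ p1) ⊗ p0⊥))
  [Ax]  ⊢ p0, p0⊥
  [⊗]  ⊢ p0, ((p1⊥ ⅋ p1) ⊗ p0⊥)
    [⅋]  ⊢ (p1⊥ ⅋ p1)
      [Ax]  ⊢ p1, p1⊥
    [Ax]  ⊢ p0, p0⊥

Result: YES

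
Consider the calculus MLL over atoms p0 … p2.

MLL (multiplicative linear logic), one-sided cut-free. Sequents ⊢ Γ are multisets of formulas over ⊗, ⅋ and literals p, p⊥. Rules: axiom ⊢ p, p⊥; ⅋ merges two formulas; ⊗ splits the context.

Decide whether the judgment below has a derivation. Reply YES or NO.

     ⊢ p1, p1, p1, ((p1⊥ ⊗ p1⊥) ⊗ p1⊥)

Derivation (root first):
[⊗]  ⊢ p1, p1, p1, ((p1⊥ ⊗ p1⊥) ⊗ p1⊥)
  [⊗]  ⊢ p1, p1, (p1⊥ ⊗ p1⊥)
    [Ax]  ⊢ p1, p1⊥
    [Ax]  ⊢ p1, p1⊥
  [Ax]  ⊢ p1, p1⊥

Result: YES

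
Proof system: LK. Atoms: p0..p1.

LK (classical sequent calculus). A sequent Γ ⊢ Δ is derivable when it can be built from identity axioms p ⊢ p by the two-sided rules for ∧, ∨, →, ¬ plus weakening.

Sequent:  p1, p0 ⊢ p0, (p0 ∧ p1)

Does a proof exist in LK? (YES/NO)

Derivation (root first):
[∧R] p1, p0 ⊢ p0, (p0 ∧ p1)
  [WR] p0 ⊢ p0, p0
    [Ax] p0 ⊢ p0
  [Ax] p1 ⊢ p1

Result: YES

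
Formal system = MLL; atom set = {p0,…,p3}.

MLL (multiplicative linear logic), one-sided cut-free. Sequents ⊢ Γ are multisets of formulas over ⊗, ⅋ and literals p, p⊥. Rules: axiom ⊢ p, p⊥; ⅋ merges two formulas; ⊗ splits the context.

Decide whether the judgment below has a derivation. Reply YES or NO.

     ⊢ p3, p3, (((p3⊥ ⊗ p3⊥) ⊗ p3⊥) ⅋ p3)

Proof tree:
[⅋]  ⊢ p3, p3, (((p3⊥ ⊗ p3⊥) ⊗ p3⊥) ⅋ p3)
  [⊗]  ⊢ p3, p3, p3, ((p3⊥ ⊗ p3⊥) ⊗ p3⊥)
    [⊗]  ⊢ p3, p3, (p3⊥ ⊗ p3⊥)
      [Ax]  ⊢ p3, p3⊥
      [Ax]  ⊢ p3, p3⊥
    [Ax]  ⊢ p3, p3⊥

Result: YES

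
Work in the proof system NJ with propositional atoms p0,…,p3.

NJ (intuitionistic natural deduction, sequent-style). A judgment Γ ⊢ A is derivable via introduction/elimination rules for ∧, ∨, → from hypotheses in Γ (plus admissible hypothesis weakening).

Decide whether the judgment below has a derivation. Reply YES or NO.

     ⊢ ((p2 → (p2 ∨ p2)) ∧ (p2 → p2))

Derivation trace:
[∧I]  ⊢ ((p2 → (p2 ∨ p2)) ∧ (p2 → p2))
  [→I]  ⊢ (p2 → (p2 ∨ p2))
    [∨I₁] p2 ⊢ (p2 ∨ p2)
      [Ax] p2 ⊢ p2
  [→I]  ⊢ (p2 → p2)
    [Ax] p2 ⊢ p2

Result: YES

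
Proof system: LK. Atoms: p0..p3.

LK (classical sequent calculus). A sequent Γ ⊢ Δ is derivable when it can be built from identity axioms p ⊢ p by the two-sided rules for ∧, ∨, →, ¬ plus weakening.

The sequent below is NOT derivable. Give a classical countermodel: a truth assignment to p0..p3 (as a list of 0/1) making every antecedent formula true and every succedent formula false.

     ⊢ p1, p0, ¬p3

Truth-table refutation:
  v=0000: Γ:[] Δ:[p1=F, p0=F, ¬p3=T] refutes=False
  v=0001: Γ:[] Δ:[p1=F, p0=F, ¬p3=F] refutes=True  ← countermodel

Result: [0, 0, 0, 1]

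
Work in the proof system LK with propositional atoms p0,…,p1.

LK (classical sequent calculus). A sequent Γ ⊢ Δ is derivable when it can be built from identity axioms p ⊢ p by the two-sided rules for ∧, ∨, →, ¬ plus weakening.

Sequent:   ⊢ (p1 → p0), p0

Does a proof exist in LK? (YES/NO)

Enumerate valuations to refute Γ ⊢ Δ:
  v=00: Γ:[] Δ:[(p1 → p0)=T, p0=F] refutes=False
  v=01: Γ:[] Δ:[(p1 → p0)=F, p0=F] refutes=True  ← countermodel

Result: NO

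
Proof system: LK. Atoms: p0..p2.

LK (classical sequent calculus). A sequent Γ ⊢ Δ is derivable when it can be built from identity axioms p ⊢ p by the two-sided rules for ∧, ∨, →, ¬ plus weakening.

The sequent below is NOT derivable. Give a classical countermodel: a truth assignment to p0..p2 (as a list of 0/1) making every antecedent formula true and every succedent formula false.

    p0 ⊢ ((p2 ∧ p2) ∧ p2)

Search for a countermodel by truth-table:
  v=000: Γ:[p0=F] Δ:[((p2 ∧ p2) ∧ p2)=F] refutes=False
  v=001: Γ:[p0=F] Δ:[((p2 ∧ p2) ∧ p2)=T] refutes=False
  v=010: Γ:[p0=F] Δ:[((p2 ∧ p2) ∧ p2)=F] refutes=False
  v=011: Γ:[p0=F] Δ:[((p2 ∧ p2) ∧ p2)=T] refutes=False
  v=100: Γ:[p0=T] Δ:[((p2 ∧ p2) ∧ p2)=F] refutes=True  ← countermodel

Result: [1, 0, 0]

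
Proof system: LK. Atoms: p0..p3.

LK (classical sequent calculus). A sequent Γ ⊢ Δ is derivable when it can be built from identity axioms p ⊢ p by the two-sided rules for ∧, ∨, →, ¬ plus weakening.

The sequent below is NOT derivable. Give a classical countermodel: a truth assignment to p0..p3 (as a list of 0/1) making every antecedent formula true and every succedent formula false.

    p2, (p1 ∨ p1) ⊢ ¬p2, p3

Search for a countermodel by truth-table:
  v=0000: Γ:[p2=F, (p1 ∨ p1)=F] Δ:[¬p2=T, p3=F] refutes=False
  v=0001: Γ:[p2=F, (p1 ∨ p1)=F] Δ:[¬p2=T, p3=T] refutes=False
  v=0010: Γ:[p2=T, (p1 ∨ p1)=F] Δ:[¬p2=F, p3=F] refutes=False
  v=0011: Γ:[p2=T, (p1 ∨ p1)=F] Δ:[¬p2=F, p3=T] refutes=False
  v=0100: Γ:[p2=F, (p1 ∨ p1)=T] Δ:[¬p2=T, p3=F] refutes=False
  v=0101: Γ:[p2=F, (p1 ∨ p1)=T] Δ:[¬p2=T, p3=T] refutes=False
  v=0110: Γ:[p2=T, (p1 ∨ p1)=T] Δ:[¬p2=F, p3=F] refutes=True  ← countermodel

Result: [0, 1, 1, 0]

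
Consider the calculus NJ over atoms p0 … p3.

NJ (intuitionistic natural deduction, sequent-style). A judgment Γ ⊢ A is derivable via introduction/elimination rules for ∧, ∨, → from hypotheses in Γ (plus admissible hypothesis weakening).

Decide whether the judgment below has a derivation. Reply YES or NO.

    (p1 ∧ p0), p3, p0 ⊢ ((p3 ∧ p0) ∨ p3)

Derivation (root first):
[∨I₁] (p1 ∧ p0), p3, p0 ⊢ ((p3 ∧ p0) ∨ p3)
  [∧I] (p1 ∧ p0), p3, p0 ⊢ (p3 ∧ p0)
    [Wk] p3, (p1 ∧ p0) ⊢ p3
      [Ax] p3 ⊢ p3
    [Ax] p0 ⊢ p0

Result: YES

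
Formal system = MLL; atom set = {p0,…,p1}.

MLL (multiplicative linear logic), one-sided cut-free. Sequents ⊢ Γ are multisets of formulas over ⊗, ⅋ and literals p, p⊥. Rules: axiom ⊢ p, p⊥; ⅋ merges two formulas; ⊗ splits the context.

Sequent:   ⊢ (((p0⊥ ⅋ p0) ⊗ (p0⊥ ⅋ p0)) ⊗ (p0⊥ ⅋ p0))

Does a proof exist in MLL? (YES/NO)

Derivation (root first):
[⊗]  ⊢ (((p0⊥ ⅋ p0) ⊗ (p0⊥ ⅋ p0)) ⊗ (p0⊥ ⅋ p0))
  [⊗]  ⊢ ((p0⊥ ⅋ p0) ⊗ (p0⊥ ⅋ p0))
    [⅋]  ⊢ (p0⊥ ⅋ p0)
      [Ax]  ⊢ p0, p0⊥
    [⅋]  ⊢ (p0⊥ ⅋ p0)
      [Ax]  ⊢ p0, p0⊥
  [⅋]  ⊢ (p0⊥ ⅋ p0)
    [Ax]  ⊢ p0, p0⊥

Result: YES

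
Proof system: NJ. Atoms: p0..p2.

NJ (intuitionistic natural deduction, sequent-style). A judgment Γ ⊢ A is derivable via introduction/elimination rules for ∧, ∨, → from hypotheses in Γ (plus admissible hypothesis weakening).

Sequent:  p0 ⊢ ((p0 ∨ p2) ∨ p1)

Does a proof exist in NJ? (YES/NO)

Proof tree:
[∨I₁] p0 ⊢ ((p0 ∨ p2) ∨ p1)
  [∨I₁] p0 ⊢ (p0 ∨ p2)
    [Ax] p0 ⊢ p0

Result: YES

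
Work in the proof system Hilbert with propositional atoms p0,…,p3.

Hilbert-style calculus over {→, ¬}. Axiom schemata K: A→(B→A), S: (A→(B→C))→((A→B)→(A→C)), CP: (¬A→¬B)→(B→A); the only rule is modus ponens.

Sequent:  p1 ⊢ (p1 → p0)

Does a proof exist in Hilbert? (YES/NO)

Truth-table refutation:
  v=0000: Γ:[p1=F] Δ:[(p1 → p0)=T] refutes=False
  v=0001: Γ:[p1=F] Δ:[(p1 → p0)=T] refutes=False
  v=0010: Γ:[p1=F] Δ:[(p1 → p0)=T] refutes=False
  v=0011: Γ:[p1=F] Δ:[(p1 → p0)=T] refutes=False
  v=0100: Γ:[p1=T] Δ:[(p1 → p0)=F] refutes=True  ← countermodel

Result: NO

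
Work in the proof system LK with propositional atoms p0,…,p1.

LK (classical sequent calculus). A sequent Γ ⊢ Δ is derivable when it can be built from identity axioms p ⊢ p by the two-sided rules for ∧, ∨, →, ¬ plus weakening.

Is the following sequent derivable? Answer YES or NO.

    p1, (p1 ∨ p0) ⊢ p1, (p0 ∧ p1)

Derivation (root first):
[∨L] p1, (p1 ∨ p0) ⊢ p1, (p0 ∧ p1)
  [Ax] p1 ⊢ p1
  [∧R] p1, p0 ⊢ (p0 ∧ p1)
    [Ax] p0 ⊢ p0
    [Ax] p1 ⊢ p1

Result: YES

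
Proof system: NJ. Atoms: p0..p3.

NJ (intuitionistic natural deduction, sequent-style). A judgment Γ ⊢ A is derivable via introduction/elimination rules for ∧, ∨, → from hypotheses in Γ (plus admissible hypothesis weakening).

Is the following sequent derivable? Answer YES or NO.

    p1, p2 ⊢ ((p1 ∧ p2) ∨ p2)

Derivation (root first):
[∨I₁] p1, p2 ⊢ ((p1 ∧ p2) ∨ p2)
  [∧I] p1, p2 ⊢ (p1 ∧ p2)
    [Ax] p1 ⊢ p1
    [Ax] p2 ⊢ p2

Result: YES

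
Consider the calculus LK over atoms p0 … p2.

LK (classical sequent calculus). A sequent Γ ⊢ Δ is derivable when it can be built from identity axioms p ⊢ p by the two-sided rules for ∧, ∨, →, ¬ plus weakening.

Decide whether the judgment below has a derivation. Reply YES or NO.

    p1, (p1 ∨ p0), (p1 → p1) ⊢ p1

Derivation (root first):
[→L] p1, (p1 ∨ p0), (p1 → p1) ⊢ p1
  [∨L] p1, (p1 ∨ p0) ⊢ p1
    [Ax] p1 ⊢ p1
    [WL] p1, p0 ⊢ p1
      [Ax] p1 ⊢ p1
  [Ax] p1 ⊢ p1

Result: YES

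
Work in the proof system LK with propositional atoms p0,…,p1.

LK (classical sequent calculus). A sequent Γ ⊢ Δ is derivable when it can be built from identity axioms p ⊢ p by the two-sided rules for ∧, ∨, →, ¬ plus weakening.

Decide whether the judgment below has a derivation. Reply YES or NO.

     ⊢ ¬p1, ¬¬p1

Proof tree:
[¬R]  ⊢ ¬p1, ¬¬p1
  [¬L] ¬p1 ⊢ ¬p1
    [¬R]  ⊢ p1, ¬p1
      [Ax] p1 ⊢ p1

Result: YES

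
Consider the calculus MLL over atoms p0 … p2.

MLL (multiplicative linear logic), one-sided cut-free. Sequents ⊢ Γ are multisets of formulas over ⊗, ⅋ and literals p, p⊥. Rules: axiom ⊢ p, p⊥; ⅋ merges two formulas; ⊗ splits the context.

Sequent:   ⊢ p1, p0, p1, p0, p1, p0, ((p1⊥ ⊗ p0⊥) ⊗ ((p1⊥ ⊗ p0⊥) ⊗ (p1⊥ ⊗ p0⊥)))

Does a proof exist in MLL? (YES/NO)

Derivation trace:
[⊗]  ⊢ p1, p0, p1, p0, p1, p0, ((p1⊥ ⊗ p0⊥) ⊗ ((p1⊥ ⊗ p0⊥) ⊗ (p1⊥ ⊗ p0⊥)))
  [⊗]  ⊢ p1, p0, (p1⊥ ⊗ p0⊥)
    [Ax]  ⊢ p1, p1⊥
    [Ax]  ⊢ p0, p0⊥
  [⊗]  ⊢ p1, p0, p1, p0, ((p1⊥ ⊗ p0⊥) ⊗ (p1⊥ ⊗ p0⊥))
    [⊗]  ⊢ p1, p0, (p1⊥ ⊗ p0⊥)
      [Ax]  ⊢ p1, p1⊥
      [Ax]  ⊢ p0, p0⊥
    [⊗]  ⊢ p1, p0, (p1⊥ ⊗ p0⊥)
      [Ax]  ⊢ p1, p1⊥
      [Ax]  ⊢ p0, p0⊥

Result: YES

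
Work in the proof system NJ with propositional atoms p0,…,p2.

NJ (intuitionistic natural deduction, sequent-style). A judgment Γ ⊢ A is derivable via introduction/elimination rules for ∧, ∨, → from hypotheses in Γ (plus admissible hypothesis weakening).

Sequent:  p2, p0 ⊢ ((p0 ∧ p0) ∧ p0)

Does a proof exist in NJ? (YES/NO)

Derivation (root first):
[∧I] p2, p0 ⊢ ((p0 ∧ p0) ∧ p0)
  [∧I] p2, p0 ⊢ (p0 ∧ p0)
    [Wk] p0, p2 ⊢ p0
      [Ax] p0 ⊢ p0
    [Ax] p0 ⊢ p0
  [Ax] p0 ⊢ p0

Result: YES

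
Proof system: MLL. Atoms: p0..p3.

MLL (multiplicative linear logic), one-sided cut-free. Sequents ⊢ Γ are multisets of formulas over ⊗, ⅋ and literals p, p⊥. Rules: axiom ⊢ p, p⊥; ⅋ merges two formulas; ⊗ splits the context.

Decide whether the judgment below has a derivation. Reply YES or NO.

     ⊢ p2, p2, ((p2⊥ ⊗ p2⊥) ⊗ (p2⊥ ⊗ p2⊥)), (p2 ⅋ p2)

Derivation trace:
[⅋]  ⊢ p2, p2, ((p2⊥ ⊗ p2⊥) ⊗ (p2⊥ ⊗ p2⊥)), (p2 ⅋ p2)
  [⊗]  ⊢ p2, p2, p2, p2, ((p2⊥ ⊗ p2⊥) ⊗ (p2⊥ ⊗ p2⊥))
    [⊗]  ⊢ p2, p2, (p2⊥ ⊗ p2⊥)
      [Ax]  ⊢ p2, p2⊥
      [Ax]  ⊢ p2, p2⊥
    [⊗]  ⊢ p2, p2, (p2⊥ ⊗ p2⊥)
      [Ax]  ⊢ p2, p2⊥
      [Ax]  ⊢ p2, p2⊥

Result: YES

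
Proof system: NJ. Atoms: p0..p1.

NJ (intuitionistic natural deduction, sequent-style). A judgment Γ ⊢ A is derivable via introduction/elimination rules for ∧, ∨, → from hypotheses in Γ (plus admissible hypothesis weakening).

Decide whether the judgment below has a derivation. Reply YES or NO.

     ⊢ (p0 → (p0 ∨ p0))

Proof tree:
[→I]  ⊢ (p0 → (p0 ∨ p0))
  [∨I₂] p0 ⊢ (p0 ∨ p0)
    [Ax] p0 ⊢ p0

Result: YES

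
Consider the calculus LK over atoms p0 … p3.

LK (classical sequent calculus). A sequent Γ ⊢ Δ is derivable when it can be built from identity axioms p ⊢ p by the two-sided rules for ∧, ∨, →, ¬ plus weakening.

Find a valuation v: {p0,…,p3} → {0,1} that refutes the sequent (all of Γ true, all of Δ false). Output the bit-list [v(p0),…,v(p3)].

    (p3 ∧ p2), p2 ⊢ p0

Enumerate valuations to refute Γ ⊢ Δ:
  v=0000: Γ:[(p3 ∧ p2)=F, p2=F] Δ:[p0=F] refutes=False
  v=0001: Γ:[(p3 ∧ p2)=F, p2=F] Δ:[p0=F] refutes=False
  v=0010: Γ:[(p3 ∧ p2)=F, p2=T] Δ:[p0=F] refutes=False
  v=0011: Γ:[(p3 ∧ p2)=T, p2=T] Δ:[p0=F] refutes=True  ← countermodel

Result: [0, 0, 1, 1]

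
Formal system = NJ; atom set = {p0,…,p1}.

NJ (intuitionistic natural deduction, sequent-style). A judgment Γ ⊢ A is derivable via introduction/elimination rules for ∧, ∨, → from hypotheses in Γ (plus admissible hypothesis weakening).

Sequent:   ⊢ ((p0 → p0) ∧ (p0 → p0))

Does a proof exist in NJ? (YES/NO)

Proof tree:
[∧I]  ⊢ ((p0 → p0) ∧ (p0 → p0))
  [→I]  ⊢ (p0 → p0)
    [Ax] p0 ⊢ p0
  [→I]  ⊢ (p0 → p0)
    [Ax] p0 ⊢ p0

Result: YES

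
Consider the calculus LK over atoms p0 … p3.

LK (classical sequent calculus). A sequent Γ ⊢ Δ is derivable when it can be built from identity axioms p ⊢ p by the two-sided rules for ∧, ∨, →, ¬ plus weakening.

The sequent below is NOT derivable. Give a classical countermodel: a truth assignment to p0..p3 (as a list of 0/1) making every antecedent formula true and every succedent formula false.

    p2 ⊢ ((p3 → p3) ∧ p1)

Truth-table refutation:
  v=0000: Γ:[p2=F] Δ:[((p3 → p3) ∧ p1)=F] refutes=False
  v=0001: Γ:[p2=F] Δ:[((p3 → p3) ∧ p1)=F] refutes=False
  v=0010: Γ:[p2=T] Δ:[((p3 → p3) ∧ p1)=F] refutes=True  ← countermodel

Result: [0, 0, 1, 0]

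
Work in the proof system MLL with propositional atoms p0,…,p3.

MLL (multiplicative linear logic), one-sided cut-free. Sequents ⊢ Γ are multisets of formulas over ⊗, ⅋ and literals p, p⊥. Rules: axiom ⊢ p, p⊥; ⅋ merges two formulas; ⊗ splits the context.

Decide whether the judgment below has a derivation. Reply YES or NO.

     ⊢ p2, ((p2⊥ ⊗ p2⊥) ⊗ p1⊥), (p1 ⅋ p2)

Derivation (root first):
[⅋]  ⊢ p2, ((p2⊥ ⊗ p2⊥) ⊗ p1⊥), (p1 ⅋ p2)
  [⊗]  ⊢ p2, p2, p1, ((p2⊥ ⊗ p2⊥) ⊗ p1⊥)
    [⊗]  ⊢ p2, p2, (p2⊥ ⊗ p2⊥)
      [Ax]  ⊢ p2, p2⊥
      [Ax]  ⊢ p2, p2⊥
    [Ax]  ⊢ p1, p1⊥

Result: YES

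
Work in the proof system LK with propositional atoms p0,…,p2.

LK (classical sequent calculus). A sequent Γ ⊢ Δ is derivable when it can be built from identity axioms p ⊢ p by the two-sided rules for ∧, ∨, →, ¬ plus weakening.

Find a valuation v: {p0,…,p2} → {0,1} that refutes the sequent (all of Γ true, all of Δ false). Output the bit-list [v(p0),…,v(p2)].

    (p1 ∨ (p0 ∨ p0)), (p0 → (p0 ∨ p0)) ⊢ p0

Enumerate valuations to refute Γ ⊢ Δ:
  v=000: Γ:[(p1 ∨ (p0 ∨ p0))=F, (p0 → (p0 ∨ p0))=T] Δ:[p0=F] refutes=False
  v=001: Γ:[(p1 ∨ (p0 ∨ p0))=F, (p0 → (p0 ∨ p0))=T] Δ:[p0=F] refutes=False
  v=010: Γ:[(p1 ∨ (p0 ∨ p0))=T, (p0 → (p0 ∨ p0))=T] Δ:[p0=F] refutes=True  ← countermodel

Result: [0, 1, 0]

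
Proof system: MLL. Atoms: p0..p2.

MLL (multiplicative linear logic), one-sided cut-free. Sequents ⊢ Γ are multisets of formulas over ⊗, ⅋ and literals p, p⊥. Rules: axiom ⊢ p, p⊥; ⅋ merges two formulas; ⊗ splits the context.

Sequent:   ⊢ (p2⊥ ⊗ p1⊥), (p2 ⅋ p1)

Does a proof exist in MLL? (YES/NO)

Proof tree:
[⅋]  ⊢ (p2⊥ ⊗ p1⊥), (p2 ⅋ p1)
  [⊗]  ⊢ p2, p1, (p2⊥ ⊗ p1⊥)
    [Ax]  ⊢ p2, p2⊥
    [Ax]  ⊢ p1, p1⊥

Result: YES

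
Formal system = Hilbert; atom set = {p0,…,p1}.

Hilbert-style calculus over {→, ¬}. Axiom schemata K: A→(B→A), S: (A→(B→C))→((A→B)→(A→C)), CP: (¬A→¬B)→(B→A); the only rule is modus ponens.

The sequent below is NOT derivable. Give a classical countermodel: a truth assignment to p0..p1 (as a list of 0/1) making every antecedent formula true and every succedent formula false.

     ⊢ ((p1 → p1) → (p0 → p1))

Truth-table refutation:
  v=00: Γ:[] Δ:[((p1 → p1) → (p0 → p1))=T] refutes=False
  v=01: Γ:[] Δ:[((p1 → p1) → (p0 → p1))=T] refutes=False
  v=10: Γ:[] Δ:[((p1 → p1) → (p0 → p1))=F] refutes=True  ← countermodel

Result: [1, 0]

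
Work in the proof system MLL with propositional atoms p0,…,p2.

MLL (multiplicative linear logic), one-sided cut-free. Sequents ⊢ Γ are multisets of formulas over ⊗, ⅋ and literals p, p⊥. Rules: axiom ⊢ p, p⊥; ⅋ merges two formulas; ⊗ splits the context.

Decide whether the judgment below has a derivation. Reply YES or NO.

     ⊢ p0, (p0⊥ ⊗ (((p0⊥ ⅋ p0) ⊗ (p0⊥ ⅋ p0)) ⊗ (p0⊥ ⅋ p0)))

Derivation trace:
[⊗]  ⊢ p0, (p0⊥ ⊗ (((p0⊥ ⅋ p0) ⊗ (p0⊥ ⅋ p0)) ⊗ (p0⊥ ⅋ p0)))
  [Ax]  ⊢ p0, p0⊥
  [⊗]  ⊢ (((p0⊥ ⅋ p0) ⊗ (p0⊥ ⅋ p0)) ⊗ (p0⊥ ⅋ p0))
    [⊗]  ⊢ ((p0⊥ ⅋ p0) ⊗ (p0⊥ ⅋ p0))
      [⅋]  ⊢ (p0⊥ ⅋ p0)
        [Ax]  ⊢ p0, p0⊥
      [⅋]  ⊢ (p0⊥ ⅋ p0)
        [Ax]  ⊢ p0, p0⊥
    [⅋]  ⊢ (p0⊥ ⅋ p0)
      [Ax]  ⊢ p0, p0⊥

Result: YES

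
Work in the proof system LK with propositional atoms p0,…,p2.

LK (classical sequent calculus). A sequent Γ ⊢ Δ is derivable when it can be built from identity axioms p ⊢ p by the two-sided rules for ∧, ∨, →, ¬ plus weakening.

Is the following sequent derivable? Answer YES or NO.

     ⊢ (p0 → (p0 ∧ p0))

Derivation trace:
[→R]  ⊢ (p0 → (p0 ∧ p0))
  [∧R] p0 ⊢ (p0 ∧ p0)
    [Ax] p0 ⊢ p0
    [Ax] p0 ⊢ p0

Result: YES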